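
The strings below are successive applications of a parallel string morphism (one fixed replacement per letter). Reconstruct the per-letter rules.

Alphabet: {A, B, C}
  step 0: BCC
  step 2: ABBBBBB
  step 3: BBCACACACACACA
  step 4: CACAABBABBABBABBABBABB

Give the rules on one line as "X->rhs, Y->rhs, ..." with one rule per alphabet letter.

A->BB, B->CA, C->A

  step 3 ⇒ step 4: BBCACACACACACA ⇒ CA·CA·A·BB·A·BB·A·BB·A·BB·A·BB·A·BB
    A ↦ BB
    B ↦ CA
    C ↦ A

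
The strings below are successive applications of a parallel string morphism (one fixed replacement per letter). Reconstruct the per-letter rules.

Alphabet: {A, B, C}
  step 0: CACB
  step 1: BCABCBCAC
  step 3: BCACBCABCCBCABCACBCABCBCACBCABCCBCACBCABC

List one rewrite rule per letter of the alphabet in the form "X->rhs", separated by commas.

  step 0 ⇒ step 1: CACB ⇒ BCA·BC·BCA·C
    A ↦ BC
    B ↦ C
    C ↦ BCA

A->BC, B->C, C->BCA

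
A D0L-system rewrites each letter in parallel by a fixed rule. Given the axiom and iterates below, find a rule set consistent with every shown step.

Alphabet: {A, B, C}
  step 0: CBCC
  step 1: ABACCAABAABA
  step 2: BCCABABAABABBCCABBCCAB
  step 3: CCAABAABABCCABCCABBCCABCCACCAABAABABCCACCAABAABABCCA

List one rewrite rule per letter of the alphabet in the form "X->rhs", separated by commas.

  step 2 ⇒ step 3: BCCABABAABABBCCABBCCAB ⇒ CCA·ABA·ABA·B·CCA·B·CCA·B·B·CCA·B·CCA·CCA·ABA·ABA·B·CCA·CCA·ABA·ABA·B·CCA
    A ↦ B
    B ↦ CCA
    C ↦ ABA

A->B, B->CCA, C->ABA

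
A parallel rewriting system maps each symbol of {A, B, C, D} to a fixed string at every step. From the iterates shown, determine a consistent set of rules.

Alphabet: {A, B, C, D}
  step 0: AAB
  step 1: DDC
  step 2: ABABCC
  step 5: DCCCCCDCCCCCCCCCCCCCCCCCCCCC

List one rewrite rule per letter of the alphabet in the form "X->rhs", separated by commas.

  step 1 ⇒ step 2: DDC ⇒ AB·AB·CC
    C ↦ CC
    D ↦ AB
  step 0 ⇒ step 1: AAB ⇒ D·D·C
    A ↦ D
  step 0 ⇒ step 1: AAB ⇒ D·D·C
    B ↦ C

A->D, B->C, C->CC, D->AB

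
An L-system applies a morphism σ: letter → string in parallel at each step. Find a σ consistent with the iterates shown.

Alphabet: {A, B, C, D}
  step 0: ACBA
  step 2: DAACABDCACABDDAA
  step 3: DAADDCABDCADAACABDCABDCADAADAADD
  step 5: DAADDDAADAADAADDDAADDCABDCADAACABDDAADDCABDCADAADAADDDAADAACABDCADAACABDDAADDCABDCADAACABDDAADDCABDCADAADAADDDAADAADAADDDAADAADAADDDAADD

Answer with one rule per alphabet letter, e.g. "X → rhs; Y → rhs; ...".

  step 2 ⇒ step 3: DAACABDCACABDDAA ⇒ DAA·D·D·CAB·D·CA·DAA·CAB·D·CAB·D·CA·DAA·DAA·D·D
    A ↦ D
    B ↦ CA
    C ↦ CAB
    D ↦ DAA

A->D, B->CA, C->CAB, D->DAA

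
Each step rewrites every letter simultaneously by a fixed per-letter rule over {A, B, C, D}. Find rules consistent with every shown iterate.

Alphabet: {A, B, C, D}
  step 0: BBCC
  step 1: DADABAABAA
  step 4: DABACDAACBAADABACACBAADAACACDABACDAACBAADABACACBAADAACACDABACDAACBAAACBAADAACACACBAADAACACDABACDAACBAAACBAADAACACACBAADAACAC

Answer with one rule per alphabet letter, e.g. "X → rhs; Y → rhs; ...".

  step 0 ⇒ step 1: BBCC ⇒ DA·DA·BAA·BAA
    B ↦ DA
    C ↦ BAA
    A ↦ AC  (constrained at step 1)
    D ↦ DAB  (constrained at step 1)

A->AC, B->DA, C->BAA, D->DAB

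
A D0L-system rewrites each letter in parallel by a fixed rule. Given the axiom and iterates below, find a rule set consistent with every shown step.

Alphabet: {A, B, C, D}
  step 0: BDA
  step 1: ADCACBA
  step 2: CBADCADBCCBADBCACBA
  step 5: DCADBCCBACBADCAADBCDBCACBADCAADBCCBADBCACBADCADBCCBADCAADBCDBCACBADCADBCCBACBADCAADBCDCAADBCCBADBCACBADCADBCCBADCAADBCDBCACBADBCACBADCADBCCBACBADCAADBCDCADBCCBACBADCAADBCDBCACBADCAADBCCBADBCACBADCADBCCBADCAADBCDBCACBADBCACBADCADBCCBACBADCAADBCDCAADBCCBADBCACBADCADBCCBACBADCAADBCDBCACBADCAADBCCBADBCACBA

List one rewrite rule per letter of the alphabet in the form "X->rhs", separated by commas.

  step 1 ⇒ step 2: ADCACBA ⇒ CBA·DCA·DBC·CBA·DBC·A·CBA
    A ↦ CBA
    B ↦ A
    C ↦ DBC
    D ↦ DCA

A->CBA, B->A, C->DBC, D->DCA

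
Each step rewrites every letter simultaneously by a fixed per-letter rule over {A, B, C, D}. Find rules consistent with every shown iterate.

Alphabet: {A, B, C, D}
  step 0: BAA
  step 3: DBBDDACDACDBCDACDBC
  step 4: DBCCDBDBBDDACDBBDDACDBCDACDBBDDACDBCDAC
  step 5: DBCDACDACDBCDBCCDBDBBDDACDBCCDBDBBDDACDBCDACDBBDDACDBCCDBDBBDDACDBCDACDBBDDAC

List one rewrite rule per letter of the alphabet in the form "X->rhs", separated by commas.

A->BD, B->C, C->DAC, D->DB

  step 4 ⇒ step 5: DBCCDBDBBDDACDBBDDACDBCDACDBBDDACDBCDAC ⇒ DB·C·DAC·DAC·DB·C·DB·C·C·DB·DB·BD·DAC·DB·C·C·DB·DB·BD·DAC·DB·C·DAC·DB·BD·DAC·DB·C·C·DB·DB·BD·DAC·DB·C·DAC·DB·BD·DAC
    A ↦ BD
    B ↦ C
    C ↦ DAC
    D ↦ DB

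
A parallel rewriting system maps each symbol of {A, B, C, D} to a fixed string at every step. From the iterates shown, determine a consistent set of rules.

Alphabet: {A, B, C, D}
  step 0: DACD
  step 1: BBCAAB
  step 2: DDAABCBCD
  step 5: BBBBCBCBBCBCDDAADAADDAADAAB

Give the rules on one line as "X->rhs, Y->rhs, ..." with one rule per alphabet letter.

A->BC, B->D, C->AA, D->B

  step 1 ⇒ step 2: BBCAAB ⇒ D·D·AA·BC·BC·D
    A ↦ BC
    B ↦ D
    C ↦ AA
  step 0 ⇒ step 1: DACD ⇒ B·BC·AA·B
    D ↦ B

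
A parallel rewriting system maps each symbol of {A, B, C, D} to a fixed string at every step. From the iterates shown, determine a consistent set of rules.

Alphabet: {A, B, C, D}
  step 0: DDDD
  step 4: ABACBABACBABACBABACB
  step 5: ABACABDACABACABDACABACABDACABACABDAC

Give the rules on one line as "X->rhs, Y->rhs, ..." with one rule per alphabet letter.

A->AB, B->AC, C->D, D->B

  step 4 ⇒ step 5: ABACBABACBABACBABACB ⇒ AB·AC·AB·D·AC·AB·AC·AB·D·AC·AB·AC·AB·D·AC·AB·AC·AB·D·AC
    A ↦ AB
    B ↦ AC
    C ↦ D
    D ↦ B  (constrained at step 0)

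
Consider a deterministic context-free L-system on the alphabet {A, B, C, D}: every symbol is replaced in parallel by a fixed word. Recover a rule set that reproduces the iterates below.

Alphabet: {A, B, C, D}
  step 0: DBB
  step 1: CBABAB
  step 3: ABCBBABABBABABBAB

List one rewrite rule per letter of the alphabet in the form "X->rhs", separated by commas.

  step 0 ⇒ step 1: DBB ⇒ CB·AB·AB
    B ↦ AB
    D ↦ CB
    A ↦ B  (constrained at step 1)
    C ↦ BD  (constrained at step 1)

A->B, B->AB, C->BD, D->CB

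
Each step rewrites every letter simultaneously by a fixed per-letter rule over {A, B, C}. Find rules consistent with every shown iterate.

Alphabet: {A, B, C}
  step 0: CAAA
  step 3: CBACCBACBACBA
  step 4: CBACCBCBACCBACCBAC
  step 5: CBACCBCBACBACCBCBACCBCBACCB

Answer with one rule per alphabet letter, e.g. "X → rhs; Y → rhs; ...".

  step 4 ⇒ step 5: CBACCBCBACCBACCBAC ⇒ CB·A·C·CB·CB·A·CB·A·C·CB·CB·A·C·CB·CB·A·C·CB
    A ↦ C
    B ↦ A
    C ↦ CB

A->C, B->A, C->CB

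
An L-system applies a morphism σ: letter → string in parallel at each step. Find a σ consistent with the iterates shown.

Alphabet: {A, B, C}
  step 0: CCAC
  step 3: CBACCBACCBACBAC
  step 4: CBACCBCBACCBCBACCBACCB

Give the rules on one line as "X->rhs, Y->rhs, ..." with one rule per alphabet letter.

A->C, B->A, C->CB

  step 3 ⇒ step 4: CBACCBACCBACBAC ⇒ CB·A·C·CB·CB·A·C·CB·CB·A·C·CB·A·C·CB
    A ↦ C
    B ↦ A
    C ↦ CB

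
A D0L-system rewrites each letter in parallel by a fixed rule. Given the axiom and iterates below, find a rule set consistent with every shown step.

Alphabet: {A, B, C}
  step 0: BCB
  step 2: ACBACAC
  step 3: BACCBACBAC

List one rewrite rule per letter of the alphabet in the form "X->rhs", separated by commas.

A->B, B->C, C->AC

  step 2 ⇒ step 3: ACBACAC ⇒ B·AC·C·B·AC·B·AC
    A ↦ B
    B ↦ C
    C ↦ AC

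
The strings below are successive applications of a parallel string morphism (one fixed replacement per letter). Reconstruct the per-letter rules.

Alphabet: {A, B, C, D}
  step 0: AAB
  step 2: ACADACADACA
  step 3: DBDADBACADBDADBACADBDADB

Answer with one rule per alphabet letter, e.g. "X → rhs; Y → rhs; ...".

A->DB, B->D, C->DA, D->ACA

  step 2 ⇒ step 3: ACADACADACA ⇒ DB·DA·DB·ACA·DB·DA·DB·ACA·DB·DA·DB
    A ↦ DB
    C ↦ DA
    D ↦ ACA
    B ↦ D  (constrained at step 0)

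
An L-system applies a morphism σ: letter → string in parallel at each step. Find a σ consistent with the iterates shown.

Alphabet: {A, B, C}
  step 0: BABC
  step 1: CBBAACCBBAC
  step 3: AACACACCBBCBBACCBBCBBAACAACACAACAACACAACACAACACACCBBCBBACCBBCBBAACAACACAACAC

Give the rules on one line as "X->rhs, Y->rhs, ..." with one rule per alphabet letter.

A->AAC, B->CBB, C->AC

  step 0 ⇒ step 1: BABC ⇒ CBB·AAC·CBB·AC
    A ↦ AAC
    B ↦ CBB
    C ↦ AC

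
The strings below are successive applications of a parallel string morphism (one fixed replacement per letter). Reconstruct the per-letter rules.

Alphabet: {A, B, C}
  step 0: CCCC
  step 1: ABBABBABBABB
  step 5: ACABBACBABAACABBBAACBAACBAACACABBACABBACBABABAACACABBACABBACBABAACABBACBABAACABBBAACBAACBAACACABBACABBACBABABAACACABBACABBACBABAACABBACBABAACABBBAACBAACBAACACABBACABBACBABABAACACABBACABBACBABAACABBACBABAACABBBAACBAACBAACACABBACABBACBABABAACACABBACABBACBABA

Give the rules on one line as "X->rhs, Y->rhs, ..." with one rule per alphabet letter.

  step 0 ⇒ step 1: CCCC ⇒ ABB·ABB·ABB·ABB
    C ↦ ABB
    A ↦ AC  (constrained at step 1)
    B ↦ BA  (constrained at step 1)

A->AC, B->BA, C->ABB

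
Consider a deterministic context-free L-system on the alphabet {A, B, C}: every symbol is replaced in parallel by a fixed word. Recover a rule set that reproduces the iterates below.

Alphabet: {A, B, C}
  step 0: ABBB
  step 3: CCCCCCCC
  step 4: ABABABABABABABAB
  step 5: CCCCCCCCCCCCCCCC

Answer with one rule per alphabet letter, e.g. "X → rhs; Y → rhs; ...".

  step 4 ⇒ step 5: ABABABABABABABAB ⇒ C·C·C·C·C·C·C·C·C·C·C·C·C·C·C·C
    A ↦ C
    B ↦ C
  step 3 ⇒ step 4: CCCCCCCC ⇒ AB·AB·AB·AB·AB·AB·AB·AB
    C ↦ AB

A->C, B->C, C->AB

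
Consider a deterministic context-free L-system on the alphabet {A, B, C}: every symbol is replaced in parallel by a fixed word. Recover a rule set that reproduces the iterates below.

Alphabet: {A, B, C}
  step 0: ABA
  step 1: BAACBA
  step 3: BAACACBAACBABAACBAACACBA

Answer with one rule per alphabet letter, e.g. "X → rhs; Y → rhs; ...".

  step 0 ⇒ step 1: ABA ⇒ BA·AC·BA
    A ↦ BA
    B ↦ AC
    C ↦ AC  (constrained at step 1)

A->BA, B->AC, C->AC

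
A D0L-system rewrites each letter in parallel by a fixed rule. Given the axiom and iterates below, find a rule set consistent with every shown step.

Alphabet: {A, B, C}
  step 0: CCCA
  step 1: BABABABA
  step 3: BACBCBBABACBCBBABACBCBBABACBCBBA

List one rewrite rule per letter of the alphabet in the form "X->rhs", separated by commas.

  step 0 ⇒ step 1: CCCA ⇒ BA·BA·BA·BA
    A ↦ BA
    C ↦ BA
    B ↦ CB  (constrained at step 1)

A->BA, B->CB, C->BA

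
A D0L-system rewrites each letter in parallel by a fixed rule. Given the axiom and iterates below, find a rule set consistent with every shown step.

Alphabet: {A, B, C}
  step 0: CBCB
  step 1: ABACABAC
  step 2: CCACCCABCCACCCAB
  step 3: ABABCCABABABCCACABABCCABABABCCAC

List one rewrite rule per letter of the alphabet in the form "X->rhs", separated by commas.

  step 2 ⇒ step 3: CCACCCABCCACCCAB ⇒ AB·AB·CC·AB·AB·AB·CC·AC·AB·AB·CC·AB·AB·AB·CC·AC
    A ↦ CC
    B ↦ AC
    C ↦ AB

A->CC, B->AC, C->AB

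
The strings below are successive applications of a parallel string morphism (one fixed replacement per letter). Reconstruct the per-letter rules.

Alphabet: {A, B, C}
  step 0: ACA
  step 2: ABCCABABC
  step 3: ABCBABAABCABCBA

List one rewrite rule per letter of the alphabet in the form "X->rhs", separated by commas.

  step 2 ⇒ step 3: ABCCABABC ⇒ AB·C·BA·BA·AB·C·AB·C·BA
    A ↦ AB
    B ↦ C
    C ↦ BA

A->AB, B->C, C->BA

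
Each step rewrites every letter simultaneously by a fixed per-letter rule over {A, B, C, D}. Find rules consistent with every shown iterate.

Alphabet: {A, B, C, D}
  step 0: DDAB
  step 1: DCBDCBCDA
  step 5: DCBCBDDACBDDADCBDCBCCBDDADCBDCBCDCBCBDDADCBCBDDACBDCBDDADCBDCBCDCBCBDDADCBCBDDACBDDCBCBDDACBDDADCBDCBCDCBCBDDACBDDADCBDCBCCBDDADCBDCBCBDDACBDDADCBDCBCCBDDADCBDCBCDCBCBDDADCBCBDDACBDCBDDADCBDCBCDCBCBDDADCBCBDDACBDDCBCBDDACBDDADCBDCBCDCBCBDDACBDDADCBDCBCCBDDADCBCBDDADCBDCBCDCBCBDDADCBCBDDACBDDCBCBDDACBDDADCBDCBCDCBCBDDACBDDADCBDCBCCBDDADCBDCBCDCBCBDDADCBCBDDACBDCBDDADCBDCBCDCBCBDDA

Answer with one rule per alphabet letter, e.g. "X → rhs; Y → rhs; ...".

A->C, B->DA, C->CBD, D->DCB

  step 0 ⇒ step 1: DDAB ⇒ DCB·DCB·C·DA
    A ↦ C
    B ↦ DA
    D ↦ DCB
    C ↦ CBD  (constrained at step 1)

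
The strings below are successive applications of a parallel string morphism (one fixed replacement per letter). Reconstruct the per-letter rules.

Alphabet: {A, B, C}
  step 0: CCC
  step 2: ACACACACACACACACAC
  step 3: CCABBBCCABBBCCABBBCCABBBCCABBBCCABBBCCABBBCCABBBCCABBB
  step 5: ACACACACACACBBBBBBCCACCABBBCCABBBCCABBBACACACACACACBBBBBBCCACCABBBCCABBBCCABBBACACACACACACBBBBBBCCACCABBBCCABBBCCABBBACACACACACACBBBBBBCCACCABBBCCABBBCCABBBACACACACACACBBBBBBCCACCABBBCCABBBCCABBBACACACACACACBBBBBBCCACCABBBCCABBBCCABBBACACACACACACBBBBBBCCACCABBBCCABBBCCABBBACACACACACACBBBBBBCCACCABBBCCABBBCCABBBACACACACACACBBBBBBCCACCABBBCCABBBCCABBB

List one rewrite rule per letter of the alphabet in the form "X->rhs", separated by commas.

A->CCA, B->AC, C->BBB

  step 2 ⇒ step 3: ACACACACACACACACAC ⇒ CCA·BBB·CCA·BBB·CCA·BBB·CCA·BBB·CCA·BBB·CCA·BBB·CCA·BBB·CCA·BBB·CCA·BBB
    A ↦ CCA
    C ↦ BBB
    B ↦ AC  (constrained at step 3)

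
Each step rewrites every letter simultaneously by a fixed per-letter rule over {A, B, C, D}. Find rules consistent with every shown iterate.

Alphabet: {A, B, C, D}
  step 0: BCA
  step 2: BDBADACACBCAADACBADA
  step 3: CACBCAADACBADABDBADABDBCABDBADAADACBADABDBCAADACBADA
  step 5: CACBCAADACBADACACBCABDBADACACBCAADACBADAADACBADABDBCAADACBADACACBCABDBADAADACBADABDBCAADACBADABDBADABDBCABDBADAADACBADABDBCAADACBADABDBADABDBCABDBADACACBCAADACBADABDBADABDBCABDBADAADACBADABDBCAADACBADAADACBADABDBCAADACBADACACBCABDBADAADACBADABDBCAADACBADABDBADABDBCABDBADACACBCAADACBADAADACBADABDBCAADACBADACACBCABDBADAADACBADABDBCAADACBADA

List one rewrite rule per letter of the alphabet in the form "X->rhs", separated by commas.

A->ADA, B->CA, C->BDB, D->CB

  step 2 ⇒ step 3: BDBADACACBCAADACBADA ⇒ CA·CB·CA·ADA·CB·ADA·BDB·ADA·BDB·CA·BDB·ADA·ADA·CB·ADA·BDB·CA·ADA·CB·ADA
    A ↦ ADA
    B ↦ CA
    C ↦ BDB
    D ↦ CB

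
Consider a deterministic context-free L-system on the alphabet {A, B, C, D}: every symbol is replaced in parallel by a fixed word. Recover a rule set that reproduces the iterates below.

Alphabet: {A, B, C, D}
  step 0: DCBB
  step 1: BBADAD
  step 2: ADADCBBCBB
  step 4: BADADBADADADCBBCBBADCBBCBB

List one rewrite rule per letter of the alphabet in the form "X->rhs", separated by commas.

A->CB, B->AD, C->B, D->B

  step 1 ⇒ step 2: BBADAD ⇒ AD·AD·CB·B·CB·B
    A ↦ CB
    B ↦ AD
    D ↦ B
  step 0 ⇒ step 1: DCBB ⇒ B·B·AD·AD
    C ↦ B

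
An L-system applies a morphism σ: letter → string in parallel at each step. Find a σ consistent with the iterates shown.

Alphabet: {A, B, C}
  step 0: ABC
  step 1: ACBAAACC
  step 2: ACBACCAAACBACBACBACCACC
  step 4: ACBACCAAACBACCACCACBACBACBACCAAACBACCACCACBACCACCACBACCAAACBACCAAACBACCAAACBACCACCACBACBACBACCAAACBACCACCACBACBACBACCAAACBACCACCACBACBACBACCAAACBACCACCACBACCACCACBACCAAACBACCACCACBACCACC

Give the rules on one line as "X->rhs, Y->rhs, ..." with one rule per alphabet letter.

A->ACB, B->AA, C->ACC

  step 1 ⇒ step 2: ACBAAACC ⇒ ACB·ACC·AA·ACB·ACB·ACB·ACC·ACC
    A ↦ ACB
    B ↦ AA
    C ↦ ACC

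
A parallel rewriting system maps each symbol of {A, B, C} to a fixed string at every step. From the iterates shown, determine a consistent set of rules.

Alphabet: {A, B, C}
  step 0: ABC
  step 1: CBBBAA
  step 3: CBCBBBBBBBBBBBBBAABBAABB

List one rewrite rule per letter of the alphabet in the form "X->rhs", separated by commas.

A->CB, B->BB, C->AA

  step 0 ⇒ step 1: ABC ⇒ CB·BB·AA
    A ↦ CB
    B ↦ BB
    C ↦ AA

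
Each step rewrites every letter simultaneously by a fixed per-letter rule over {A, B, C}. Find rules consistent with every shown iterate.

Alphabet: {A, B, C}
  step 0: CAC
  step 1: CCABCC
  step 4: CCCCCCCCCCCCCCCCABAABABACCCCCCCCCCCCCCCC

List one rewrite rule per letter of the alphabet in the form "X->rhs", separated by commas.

A->AB, B->A, C->CC

  step 0 ⇒ step 1: CAC ⇒ CC·AB·CC
    A ↦ AB
    C ↦ CC
    B ↦ A  (constrained at step 1)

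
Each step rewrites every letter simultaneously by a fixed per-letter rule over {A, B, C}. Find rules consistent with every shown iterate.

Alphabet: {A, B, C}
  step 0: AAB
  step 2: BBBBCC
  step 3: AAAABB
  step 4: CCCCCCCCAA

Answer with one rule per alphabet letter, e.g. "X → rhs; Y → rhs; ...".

  step 3 ⇒ step 4: AAAABB ⇒ CC·CC·CC·CC·A·A
    A ↦ CC
    B ↦ A
  step 2 ⇒ step 3: BBBBCC ⇒ A·A·A·A·B·B
    C ↦ B

A->CC, B->A, C->B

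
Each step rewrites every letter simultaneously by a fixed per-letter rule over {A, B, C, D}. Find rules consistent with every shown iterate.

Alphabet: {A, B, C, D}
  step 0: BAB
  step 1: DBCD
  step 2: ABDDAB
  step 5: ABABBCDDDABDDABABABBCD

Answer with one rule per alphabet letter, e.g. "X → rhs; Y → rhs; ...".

  step 1 ⇒ step 2: DBCD ⇒ AB·D·D·AB
    B ↦ D
    C ↦ D
    D ↦ AB
  step 0 ⇒ step 1: BAB ⇒ D·BC·D
    A ↦ BC

A->BC, B->D, C->D, D->AB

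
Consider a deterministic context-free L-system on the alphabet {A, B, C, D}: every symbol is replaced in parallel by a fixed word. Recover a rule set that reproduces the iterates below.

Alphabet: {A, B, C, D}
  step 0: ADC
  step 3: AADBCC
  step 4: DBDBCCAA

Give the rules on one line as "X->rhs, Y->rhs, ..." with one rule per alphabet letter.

  step 3 ⇒ step 4: AADBCC ⇒ DB·DB·C·C·A·A
    A ↦ DB
    B ↦ C
    C ↦ A
    D ↦ C

A->DB, B->C, C->A, D->C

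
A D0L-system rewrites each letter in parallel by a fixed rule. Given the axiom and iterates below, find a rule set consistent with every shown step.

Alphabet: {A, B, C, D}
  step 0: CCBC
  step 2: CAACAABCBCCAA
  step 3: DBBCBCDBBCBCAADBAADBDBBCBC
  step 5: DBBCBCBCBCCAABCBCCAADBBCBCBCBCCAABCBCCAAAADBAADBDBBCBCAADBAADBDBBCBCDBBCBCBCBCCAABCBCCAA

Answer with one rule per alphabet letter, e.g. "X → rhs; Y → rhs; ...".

  step 2 ⇒ step 3: CAACAABCBCCAA ⇒ DB·BC·BC·DB·BC·BC·AA·DB·AA·DB·DB·BC·BC
    A ↦ BC
    B ↦ AA
    C ↦ DB
    D ↦ C  (constrained at step 3)

A->BC, B->AA, C->DB, D->C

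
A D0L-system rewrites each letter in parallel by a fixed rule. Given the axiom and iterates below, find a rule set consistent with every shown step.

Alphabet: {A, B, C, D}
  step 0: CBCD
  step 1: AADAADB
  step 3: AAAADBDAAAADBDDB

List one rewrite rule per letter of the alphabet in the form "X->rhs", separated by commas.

  step 0 ⇒ step 1: CBCD ⇒ AA·D·AA·DB
    B ↦ D
    C ↦ AA
    D ↦ DB
    A ↦ C  (constrained at step 1)

A->C, B->D, C->AA, D->DB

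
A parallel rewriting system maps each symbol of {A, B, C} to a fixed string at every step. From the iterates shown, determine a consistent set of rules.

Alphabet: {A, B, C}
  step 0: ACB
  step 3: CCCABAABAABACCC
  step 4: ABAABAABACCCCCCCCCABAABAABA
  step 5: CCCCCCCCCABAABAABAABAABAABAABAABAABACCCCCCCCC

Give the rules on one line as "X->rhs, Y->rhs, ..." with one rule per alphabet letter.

A->C, B->C, C->ABA

  step 4 ⇒ step 5: ABAABAABACCCCCCCCCABAABAABA ⇒ C·C·C·C·C·C·C·C·C·ABA·ABA·ABA·ABA·ABA·ABA·ABA·ABA·ABA·C·C·C·C·C·C·C·C·C
    A ↦ C
    B ↦ C
    C ↦ ABA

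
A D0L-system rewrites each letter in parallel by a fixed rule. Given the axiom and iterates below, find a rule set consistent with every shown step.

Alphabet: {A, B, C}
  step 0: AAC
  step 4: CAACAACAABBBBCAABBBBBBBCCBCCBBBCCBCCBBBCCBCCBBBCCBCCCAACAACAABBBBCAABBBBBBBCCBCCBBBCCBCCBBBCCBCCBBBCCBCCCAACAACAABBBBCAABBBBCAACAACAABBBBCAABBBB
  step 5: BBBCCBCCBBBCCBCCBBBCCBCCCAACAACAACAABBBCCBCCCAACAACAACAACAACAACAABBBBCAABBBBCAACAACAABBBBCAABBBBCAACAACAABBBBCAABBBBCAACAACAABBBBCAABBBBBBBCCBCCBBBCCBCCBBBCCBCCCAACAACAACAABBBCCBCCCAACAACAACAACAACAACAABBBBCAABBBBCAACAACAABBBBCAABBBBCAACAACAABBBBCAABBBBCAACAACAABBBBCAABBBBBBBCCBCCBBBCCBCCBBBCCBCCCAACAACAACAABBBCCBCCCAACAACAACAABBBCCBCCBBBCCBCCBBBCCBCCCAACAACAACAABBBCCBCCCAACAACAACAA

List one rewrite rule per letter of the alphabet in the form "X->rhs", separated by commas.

A->BCC, B->CAA, C->BB

  step 4 ⇒ step 5: CAACAACAABBBBCAABBBBBBBCCBCCBBBCCBCCBBBCCBCCBBBCCBCCCAACAACAABBBBCAABBBBBBBCCBCCBBBCCBCCBBBCCBCCBBBCCBCCCAACAACAABBBBCAABBBBCAACAACAABBBBCAABBBB ⇒ BB·BCC·BCC·BB·BCC·BCC·BB·BCC·BCC·CAA·CAA·CAA·CAA·BB·BCC·BCC·CAA·CAA·CAA·CAA·CAA·CAA·CAA·BB·BB·CAA·BB·BB·CAA·CAA·CAA·BB·BB·CAA·BB·BB·CAA·CAA·CAA·BB·BB·CAA·BB·BB·CAA·CAA·CAA·BB·BB·CAA·BB·BB·BB·BCC·BCC·BB·BCC·BCC·BB·BCC·BCC·CAA·CAA·CAA·CAA·BB·BCC·BCC·CAA·CAA·CAA·CAA·CAA·CAA·CAA·BB·BB·CAA·BB·BB·CAA·CAA·CAA·BB·BB·CAA·BB·BB·CAA·CAA·CAA·BB·BB·CAA·BB·BB·CAA·CAA·CAA·BB·BB·CAA·BB·BB·BB·BCC·BCC·BB·BCC·BCC·BB·BCC·BCC·CAA·CAA·CAA·CAA·BB·BCC·BCC·CAA·CAA·CAA·CAA·BB·BCC·BCC·BB·BCC·BCC·BB·BCC·BCC·CAA·CAA·CAA·CAA·BB·BCC·BCC·CAA·CAA·CAA·CAA
    A ↦ BCC
    B ↦ CAA
    C ↦ BB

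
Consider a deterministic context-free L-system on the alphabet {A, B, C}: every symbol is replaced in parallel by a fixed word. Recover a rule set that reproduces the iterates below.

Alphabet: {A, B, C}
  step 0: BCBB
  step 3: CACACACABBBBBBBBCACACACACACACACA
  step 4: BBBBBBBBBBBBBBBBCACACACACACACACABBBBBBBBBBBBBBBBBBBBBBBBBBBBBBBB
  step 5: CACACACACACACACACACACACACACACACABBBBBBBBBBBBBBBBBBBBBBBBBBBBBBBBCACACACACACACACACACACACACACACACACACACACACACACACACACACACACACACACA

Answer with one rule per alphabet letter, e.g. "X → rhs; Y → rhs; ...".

A->BB, B->CA, C->BB

  step 4 ⇒ step 5: BBBBBBBBBBBBBBBBCACACACACACACACABBBBBBBBBBBBBBBBBBBBBBBBBBBBBBBB ⇒ CA·CA·CA·CA·CA·CA·CA·CA·CA·CA·CA·CA·CA·CA·CA·CA·BB·BB·BB·BB·BB·BB·BB·BB·BB·BB·BB·BB·BB·BB·BB·BB·CA·CA·CA·CA·CA·CA·CA·CA·CA·CA·CA·CA·CA·CA·CA·CA·CA·CA·CA·CA·CA·CA·CA·CA·CA·CA·CA·CA·CA·CA·CA·CA
    A ↦ BB
    B ↦ CA
    C ↦ BB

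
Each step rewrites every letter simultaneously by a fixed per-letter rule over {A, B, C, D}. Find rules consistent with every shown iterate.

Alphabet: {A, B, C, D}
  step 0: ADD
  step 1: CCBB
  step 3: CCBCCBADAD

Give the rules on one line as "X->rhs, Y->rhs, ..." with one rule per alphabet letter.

  step 0 ⇒ step 1: ADD ⇒ CC·B·B
    A ↦ CC
    D ↦ B
    B ↦ C  (constrained at step 1)
    C ↦ AD  (constrained at step 1)

A->CC, B->C, C->AD, D->B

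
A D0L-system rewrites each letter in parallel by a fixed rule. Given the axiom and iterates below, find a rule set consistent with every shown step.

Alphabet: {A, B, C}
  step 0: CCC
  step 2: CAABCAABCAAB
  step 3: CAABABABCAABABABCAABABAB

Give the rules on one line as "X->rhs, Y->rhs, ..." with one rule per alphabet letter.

  step 2 ⇒ step 3: CAABCAABCAAB ⇒ CA·AB·AB·AB·CA·AB·AB·AB·CA·AB·AB·AB
    A ↦ AB
    B ↦ AB
    C ↦ CA

A->AB, B->AB, C->CA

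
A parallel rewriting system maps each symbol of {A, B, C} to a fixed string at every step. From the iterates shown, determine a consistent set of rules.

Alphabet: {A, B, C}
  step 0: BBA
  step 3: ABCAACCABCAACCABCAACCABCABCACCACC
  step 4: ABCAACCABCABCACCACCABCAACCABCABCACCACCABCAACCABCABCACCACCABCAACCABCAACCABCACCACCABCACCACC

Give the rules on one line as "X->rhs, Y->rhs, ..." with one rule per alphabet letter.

A->ABC, B->A, C->ACC

  step 3 ⇒ step 4: ABCAACCABCAACCABCAACCABCABCACCACC ⇒ ABC·A·ACC·ABC·ABC·ACC·ACC·ABC·A·ACC·ABC·ABC·ACC·ACC·ABC·A·ACC·ABC·ABC·ACC·ACC·ABC·A·ACC·ABC·A·ACC·ABC·ACC·ACC·ABC·ACC·ACC
    A ↦ ABC
    B ↦ A
    C ↦ ACC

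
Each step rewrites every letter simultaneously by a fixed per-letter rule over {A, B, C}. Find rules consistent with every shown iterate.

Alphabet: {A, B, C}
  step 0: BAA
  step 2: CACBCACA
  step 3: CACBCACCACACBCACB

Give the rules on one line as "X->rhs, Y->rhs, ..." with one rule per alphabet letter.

  step 2 ⇒ step 3: CACBCACA ⇒ CAC·B·CAC·CA·CAC·B·CAC·B
    A ↦ B
    B ↦ CA
    C ↦ CAC

A->B, B->CA, C->CAC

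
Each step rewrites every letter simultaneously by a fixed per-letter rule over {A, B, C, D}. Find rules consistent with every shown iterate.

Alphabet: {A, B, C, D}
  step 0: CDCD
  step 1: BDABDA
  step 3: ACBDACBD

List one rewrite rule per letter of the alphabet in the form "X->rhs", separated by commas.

A->C, B->D, C->BD, D->A

  step 0 ⇒ step 1: CDCD ⇒ BD·A·BD·A
    C ↦ BD
    D ↦ A
    A ↦ C  (constrained at step 1)
    B ↦ D  (constrained at step 1)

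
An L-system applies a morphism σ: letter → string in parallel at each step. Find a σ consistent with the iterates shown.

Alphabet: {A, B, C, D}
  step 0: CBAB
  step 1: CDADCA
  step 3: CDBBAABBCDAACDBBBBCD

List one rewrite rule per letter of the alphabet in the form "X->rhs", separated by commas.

  step 0 ⇒ step 1: CBAB ⇒ CD·A·DC·A
    A ↦ DC
    B ↦ A
    C ↦ CD
    D ↦ BB  (constrained at step 1)

A->DC, B->A, C->CD, D->BB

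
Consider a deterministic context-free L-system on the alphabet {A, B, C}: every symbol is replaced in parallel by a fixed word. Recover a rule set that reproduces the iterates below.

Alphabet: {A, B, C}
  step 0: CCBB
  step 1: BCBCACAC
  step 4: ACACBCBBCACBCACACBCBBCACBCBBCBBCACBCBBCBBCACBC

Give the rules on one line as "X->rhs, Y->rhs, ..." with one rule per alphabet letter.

A->B, B->AC, C->BC

  step 0 ⇒ step 1: CCBB ⇒ BC·BC·AC·AC
    B ↦ AC
    C ↦ BC
    A ↦ B  (constrained at step 1)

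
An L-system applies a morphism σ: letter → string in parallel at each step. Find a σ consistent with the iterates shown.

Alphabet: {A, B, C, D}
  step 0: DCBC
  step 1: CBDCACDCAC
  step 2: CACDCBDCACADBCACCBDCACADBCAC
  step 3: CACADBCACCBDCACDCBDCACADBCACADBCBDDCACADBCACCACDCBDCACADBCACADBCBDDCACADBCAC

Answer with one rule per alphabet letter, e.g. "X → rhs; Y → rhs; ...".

A->ADB, B->D, C->CAC, D->CBD

  step 2 ⇒ step 3: CACDCBDCACADBCACCBDCACADBCAC ⇒ CAC·ADB·CAC·CBD·CAC·D·CBD·CAC·ADB·CAC·ADB·CBD·D·CAC·ADB·CAC·CAC·D·CBD·CAC·ADB·CAC·ADB·CBD·D·CAC·ADB·CAC
    A ↦ ADB
    B ↦ D
    C ↦ CAC
    D ↦ CBD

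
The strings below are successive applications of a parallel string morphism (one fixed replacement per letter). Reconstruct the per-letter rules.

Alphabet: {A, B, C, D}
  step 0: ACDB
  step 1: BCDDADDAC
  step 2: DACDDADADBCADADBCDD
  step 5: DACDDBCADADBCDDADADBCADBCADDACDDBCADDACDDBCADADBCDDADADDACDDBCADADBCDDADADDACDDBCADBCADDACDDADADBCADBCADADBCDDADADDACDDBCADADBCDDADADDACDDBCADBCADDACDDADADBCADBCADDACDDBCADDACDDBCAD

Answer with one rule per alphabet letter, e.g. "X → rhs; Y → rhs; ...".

  step 1 ⇒ step 2: BCDDADDAC ⇒ DAC·DD·AD·AD·BC·AD·AD·BC·DD
    A ↦ BC
    B ↦ DAC
    C ↦ DD
    D ↦ AD

A->BC, B->DAC, C->DD, D->AD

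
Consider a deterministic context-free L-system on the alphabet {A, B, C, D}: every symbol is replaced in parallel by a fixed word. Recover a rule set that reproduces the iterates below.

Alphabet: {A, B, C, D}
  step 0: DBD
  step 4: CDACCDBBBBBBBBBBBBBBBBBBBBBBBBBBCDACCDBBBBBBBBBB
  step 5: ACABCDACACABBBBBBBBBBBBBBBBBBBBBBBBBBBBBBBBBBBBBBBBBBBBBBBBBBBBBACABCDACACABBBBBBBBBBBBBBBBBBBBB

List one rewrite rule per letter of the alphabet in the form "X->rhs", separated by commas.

  step 4 ⇒ step 5: CDACCDBBBBBBBBBBBBBBBBBBBBBBBBBBCDACCDBBBBBBBBBB ⇒ AC·AB·CD·AC·AC·AB·BB·BB·BB·BB·BB·BB·BB·BB·BB·BB·BB·BB·BB·BB·BB·BB·BB·BB·BB·BB·BB·BB·BB·BB·BB·BB·AC·AB·CD·AC·AC·AB·BB·BB·BB·BB·BB·BB·BB·BB·BB·BB
    A ↦ CD
    B ↦ BB
    C ↦ AC
    D ↦ AB

A->CD, B->BB, C->AC, D->AB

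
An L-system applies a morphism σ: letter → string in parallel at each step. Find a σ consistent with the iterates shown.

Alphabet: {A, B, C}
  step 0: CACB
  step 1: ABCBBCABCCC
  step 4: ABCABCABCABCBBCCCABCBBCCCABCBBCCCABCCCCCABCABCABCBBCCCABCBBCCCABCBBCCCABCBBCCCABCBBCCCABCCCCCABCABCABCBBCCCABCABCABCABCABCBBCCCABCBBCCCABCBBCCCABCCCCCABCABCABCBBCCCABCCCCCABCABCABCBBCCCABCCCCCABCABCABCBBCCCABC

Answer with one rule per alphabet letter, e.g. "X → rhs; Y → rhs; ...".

  step 0 ⇒ step 1: CACB ⇒ ABC·BBC·ABC·CC
    A ↦ BBC
    B ↦ CC
    C ↦ ABC

A->BBC, B->CC, C->ABC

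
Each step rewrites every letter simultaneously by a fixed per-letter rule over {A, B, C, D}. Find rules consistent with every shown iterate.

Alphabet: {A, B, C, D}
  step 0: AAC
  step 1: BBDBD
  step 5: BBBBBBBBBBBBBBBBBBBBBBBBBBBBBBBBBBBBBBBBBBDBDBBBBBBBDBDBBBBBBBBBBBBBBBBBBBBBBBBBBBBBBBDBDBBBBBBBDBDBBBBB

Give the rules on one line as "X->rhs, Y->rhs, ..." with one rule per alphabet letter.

A->B, B->BB, C->DBD, D->BCA

  step 0 ⇒ step 1: AAC ⇒ B·B·DBD
    A ↦ B
    C ↦ DBD
    B ↦ BB  (constrained at step 1)
    D ↦ BCA  (constrained at step 1)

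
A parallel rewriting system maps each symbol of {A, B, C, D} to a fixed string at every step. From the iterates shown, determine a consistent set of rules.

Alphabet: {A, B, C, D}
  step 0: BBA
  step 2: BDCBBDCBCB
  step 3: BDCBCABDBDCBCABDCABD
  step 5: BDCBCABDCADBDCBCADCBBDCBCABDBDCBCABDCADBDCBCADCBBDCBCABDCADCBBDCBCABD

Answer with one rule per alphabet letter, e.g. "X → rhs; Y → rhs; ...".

A->D, B->BD, C->CA, D->CB

  step 2 ⇒ step 3: BDCBBDCBCB ⇒ BD·CB·CA·BD·BD·CB·CA·BD·CA·BD
    B ↦ BD
    C ↦ CA
    D ↦ CB
    A ↦ D  (constrained at step 0)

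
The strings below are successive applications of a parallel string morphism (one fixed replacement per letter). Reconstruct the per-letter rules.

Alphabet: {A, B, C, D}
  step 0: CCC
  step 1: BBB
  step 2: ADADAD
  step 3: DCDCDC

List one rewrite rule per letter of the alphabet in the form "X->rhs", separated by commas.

  step 2 ⇒ step 3: ADADAD ⇒ D·C·D·C·D·C
    A ↦ D
    D ↦ C
  step 1 ⇒ step 2: BBB ⇒ AD·AD·AD
    B ↦ AD
  step 0 ⇒ step 1: CCC ⇒ B·B·B
    C ↦ B

A->D, B->AD, C->B, D->C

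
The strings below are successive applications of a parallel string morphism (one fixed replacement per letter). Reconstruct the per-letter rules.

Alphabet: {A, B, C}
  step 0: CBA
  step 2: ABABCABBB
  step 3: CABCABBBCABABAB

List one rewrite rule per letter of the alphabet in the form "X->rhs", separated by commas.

  step 2 ⇒ step 3: ABABCABBB ⇒ C·AB·C·AB·BB·C·AB·AB·AB
    A ↦ C
    B ↦ AB
    C ↦ BB

A->C, B->AB, C->BB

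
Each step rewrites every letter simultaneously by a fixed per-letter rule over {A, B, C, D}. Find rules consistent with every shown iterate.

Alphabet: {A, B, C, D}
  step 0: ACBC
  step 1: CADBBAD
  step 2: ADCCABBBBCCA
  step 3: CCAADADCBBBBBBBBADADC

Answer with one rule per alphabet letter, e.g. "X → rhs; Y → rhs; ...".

A->C, B->BB, C->AD, D->CA

  step 2 ⇒ step 3: ADCCABBBBCCA ⇒ C·CA·AD·AD·C·BB·BB·BB·BB·AD·AD·C
    A ↦ C
    B ↦ BB
    C ↦ AD
    D ↦ CA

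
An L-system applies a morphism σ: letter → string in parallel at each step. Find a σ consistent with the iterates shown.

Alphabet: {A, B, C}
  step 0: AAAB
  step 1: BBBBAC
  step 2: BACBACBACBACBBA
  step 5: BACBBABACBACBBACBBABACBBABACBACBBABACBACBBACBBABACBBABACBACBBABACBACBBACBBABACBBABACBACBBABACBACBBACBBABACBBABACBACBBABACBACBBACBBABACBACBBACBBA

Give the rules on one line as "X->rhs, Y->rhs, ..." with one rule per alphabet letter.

A->B, B->BAC, C->BA

  step 1 ⇒ step 2: BBBBAC ⇒ BAC·BAC·BAC·BAC·B·BA
    A ↦ B
    B ↦ BAC
    C ↦ BA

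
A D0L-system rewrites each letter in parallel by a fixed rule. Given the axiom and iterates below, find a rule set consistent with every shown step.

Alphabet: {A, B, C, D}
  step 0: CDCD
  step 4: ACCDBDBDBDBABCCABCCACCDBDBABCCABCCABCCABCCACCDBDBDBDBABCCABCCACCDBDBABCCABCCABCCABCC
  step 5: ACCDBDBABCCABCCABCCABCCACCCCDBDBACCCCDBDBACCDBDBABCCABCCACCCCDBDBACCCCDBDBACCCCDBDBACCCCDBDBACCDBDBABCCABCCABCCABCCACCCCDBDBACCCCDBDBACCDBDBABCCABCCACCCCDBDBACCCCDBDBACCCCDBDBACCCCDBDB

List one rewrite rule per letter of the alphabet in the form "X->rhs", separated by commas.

  step 4 ⇒ step 5: ACCDBDBDBDBABCCABCCACCDBDBABCCABCCABCCABCCACCDBDBDBDBABCCABCCACCDBDBABCCABCCABCCABCC ⇒ ACC·DB·DB·AB·CC·AB·CC·AB·CC·AB·CC·ACC·CC·DB·DB·ACC·CC·DB·DB·ACC·DB·DB·AB·CC·AB·CC·ACC·CC·DB·DB·ACC·CC·DB·DB·ACC·CC·DB·DB·ACC·CC·DB·DB·ACC·DB·DB·AB·CC·AB·CC·AB·CC·AB·CC·ACC·CC·DB·DB·ACC·CC·DB·DB·ACC·DB·DB·AB·CC·AB·CC·ACC·CC·DB·DB·ACC·CC·DB·DB·ACC·CC·DB·DB·ACC·CC·DB·DB
    A ↦ ACC
    B ↦ CC
    C ↦ DB
    D ↦ AB

A->ACC, B->CC, C->DB, D->AB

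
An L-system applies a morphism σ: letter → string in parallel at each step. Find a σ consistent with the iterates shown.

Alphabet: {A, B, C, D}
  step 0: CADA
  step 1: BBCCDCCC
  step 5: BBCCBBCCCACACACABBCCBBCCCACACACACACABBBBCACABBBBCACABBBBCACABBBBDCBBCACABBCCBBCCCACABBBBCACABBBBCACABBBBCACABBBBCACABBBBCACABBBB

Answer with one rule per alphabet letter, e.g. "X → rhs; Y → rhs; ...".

A->CC, B->CA, C->BB, D->DC

  step 0 ⇒ step 1: CADA ⇒ BB·CC·DC·CC
    A ↦ CC
    C ↦ BB
    D ↦ DC
    B ↦ CA  (constrained at step 1)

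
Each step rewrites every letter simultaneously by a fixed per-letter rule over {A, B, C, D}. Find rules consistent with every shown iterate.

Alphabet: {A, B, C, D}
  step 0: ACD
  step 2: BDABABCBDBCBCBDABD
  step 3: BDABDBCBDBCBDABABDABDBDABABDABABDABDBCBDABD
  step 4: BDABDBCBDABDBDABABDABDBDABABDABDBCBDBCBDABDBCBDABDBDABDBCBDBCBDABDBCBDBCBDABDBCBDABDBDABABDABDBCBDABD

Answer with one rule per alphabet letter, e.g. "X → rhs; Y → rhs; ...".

A->BC, B->BD, C->ABA, D->ABD

  step 3 ⇒ step 4: BDABDBCBDBCBDABABDABDBDABABDABABDABDBCBDABD ⇒ BD·ABD·BC·BD·ABD·BD·ABA·BD·ABD·BD·ABA·BD·ABD·BC·BD·BC·BD·ABD·BC·BD·ABD·BD·ABD·BC·BD·BC·BD·ABD·BC·BD·BC·BD·ABD·BC·BD·ABD·BD·ABA·BD·ABD·BC·BD·ABD
    A ↦ BC
    B ↦ BD
    C ↦ ABA
    D ↦ ABD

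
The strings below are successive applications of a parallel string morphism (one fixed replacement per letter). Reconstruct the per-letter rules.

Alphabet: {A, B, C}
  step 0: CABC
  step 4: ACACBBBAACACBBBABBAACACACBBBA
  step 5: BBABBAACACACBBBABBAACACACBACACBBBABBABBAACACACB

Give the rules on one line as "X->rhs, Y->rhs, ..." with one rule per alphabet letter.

A->B, B->AC, C->BA

  step 4 ⇒ step 5: ACACBBBAACACBBBABBAACACACBBBA ⇒ B·BA·B·BA·AC·AC·AC·B·B·BA·B·BA·AC·AC·AC·B·AC·AC·B·B·BA·B·BA·B·BA·AC·AC·AC·B
    A ↦ B
    B ↦ AC
    C ↦ BA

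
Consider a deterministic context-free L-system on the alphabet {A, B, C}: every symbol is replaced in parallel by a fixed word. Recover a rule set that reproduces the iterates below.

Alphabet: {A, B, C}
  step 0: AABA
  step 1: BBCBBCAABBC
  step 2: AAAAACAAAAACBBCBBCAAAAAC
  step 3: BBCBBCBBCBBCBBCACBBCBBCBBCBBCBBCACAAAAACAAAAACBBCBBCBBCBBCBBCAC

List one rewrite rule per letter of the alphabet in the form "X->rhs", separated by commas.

  step 2 ⇒ step 3: AAAAACAAAAACBBCBBCAAAAAC ⇒ BBC·BBC·BBC·BBC·BBC·AC·BBC·BBC·BBC·BBC·BBC·AC·AA·AA·AC·AA·AA·AC·BBC·BBC·BBC·BBC·BBC·AC
    A ↦ BBC
    B ↦ AA
    C ↦ AC

A->BBC, B->AA, C->AC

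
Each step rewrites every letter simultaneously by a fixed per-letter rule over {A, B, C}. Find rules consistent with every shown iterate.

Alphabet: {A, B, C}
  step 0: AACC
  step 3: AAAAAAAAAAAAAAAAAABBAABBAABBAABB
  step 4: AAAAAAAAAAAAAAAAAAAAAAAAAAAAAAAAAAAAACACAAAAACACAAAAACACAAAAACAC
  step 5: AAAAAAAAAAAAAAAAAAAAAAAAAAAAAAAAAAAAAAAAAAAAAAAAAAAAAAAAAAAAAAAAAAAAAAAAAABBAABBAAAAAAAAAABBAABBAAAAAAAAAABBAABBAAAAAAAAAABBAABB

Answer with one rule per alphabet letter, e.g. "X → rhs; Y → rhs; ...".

A->AA, B->AC, C->BB

  step 4 ⇒ step 5: AAAAAAAAAAAAAAAAAAAAAAAAAAAAAAAAAAAAACACAAAAACACAAAAACACAAAAACAC ⇒ AA·AA·AA·AA·AA·AA·AA·AA·AA·AA·AA·AA·AA·AA·AA·AA·AA·AA·AA·AA·AA·AA·AA·AA·AA·AA·AA·AA·AA·AA·AA·AA·AA·AA·AA·AA·AA·BB·AA·BB·AA·AA·AA·AA·AA·BB·AA·BB·AA·AA·AA·AA·AA·BB·AA·BB·AA·AA·AA·AA·AA·BB·AA·BB
    A ↦ AA
    C ↦ BB
  step 3 ⇒ step 4: AAAAAAAAAAAAAAAAAABBAABBAABBAABB ⇒ AA·AA·AA·AA·AA·AA·AA·AA·AA·AA·AA·AA·AA·AA·AA·AA·AA·AA·AC·AC·AA·AA·AC·AC·AA·AA·AC·AC·AA·AA·AC·AC
    B ↦ AC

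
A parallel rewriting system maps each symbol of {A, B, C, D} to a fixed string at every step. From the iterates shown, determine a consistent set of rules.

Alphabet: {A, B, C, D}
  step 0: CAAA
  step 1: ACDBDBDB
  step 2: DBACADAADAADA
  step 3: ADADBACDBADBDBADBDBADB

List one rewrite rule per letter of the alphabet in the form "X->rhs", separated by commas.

  step 2 ⇒ step 3: DBACADAADAADA ⇒ A·DA·DB·AC·DB·A·DB·DB·A·DB·DB·A·DB
    A ↦ DB
    B ↦ DA
    C ↦ AC
    D ↦ A

A->DB, B->DA, C->AC, D->A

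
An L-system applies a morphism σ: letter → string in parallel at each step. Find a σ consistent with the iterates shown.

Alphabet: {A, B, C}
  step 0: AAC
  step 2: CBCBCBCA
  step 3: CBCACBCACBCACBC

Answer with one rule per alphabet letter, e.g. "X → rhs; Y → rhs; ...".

A->C, B->CA, C->CB

  step 2 ⇒ step 3: CBCBCBCA ⇒ CB·CA·CB·CA·CB·CA·CB·C
    A ↦ C
    B ↦ CA
    C ↦ CB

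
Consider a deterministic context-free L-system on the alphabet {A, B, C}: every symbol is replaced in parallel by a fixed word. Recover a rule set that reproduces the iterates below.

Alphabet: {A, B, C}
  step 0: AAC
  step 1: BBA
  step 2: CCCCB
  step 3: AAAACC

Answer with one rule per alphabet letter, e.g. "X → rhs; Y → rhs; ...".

  step 2 ⇒ step 3: CCCCB ⇒ A·A·A·A·CC
    B ↦ CC
    C ↦ A
  step 0 ⇒ step 1: AAC ⇒ B·B·A
    A ↦ B

A->B, B->CC, C->A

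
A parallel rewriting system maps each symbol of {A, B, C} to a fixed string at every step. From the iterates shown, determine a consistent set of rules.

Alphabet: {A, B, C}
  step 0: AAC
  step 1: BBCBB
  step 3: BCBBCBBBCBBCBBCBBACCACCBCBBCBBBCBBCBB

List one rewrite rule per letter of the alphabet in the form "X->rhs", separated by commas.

A->B, B->ACC, C->CBB

  step 0 ⇒ step 1: AAC ⇒ B·B·CBB
    A ↦ B
    C ↦ CBB
    B ↦ ACC  (constrained at step 1)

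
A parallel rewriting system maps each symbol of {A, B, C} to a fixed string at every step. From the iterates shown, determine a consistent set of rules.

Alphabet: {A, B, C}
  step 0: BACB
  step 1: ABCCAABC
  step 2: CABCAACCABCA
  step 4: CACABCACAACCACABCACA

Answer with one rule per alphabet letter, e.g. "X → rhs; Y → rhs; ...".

A->C, B->ABC, C->A

  step 1 ⇒ step 2: ABCCAABC ⇒ C·ABC·A·A·C·C·ABC·A
    A ↦ C
    B ↦ ABC
    C ↦ A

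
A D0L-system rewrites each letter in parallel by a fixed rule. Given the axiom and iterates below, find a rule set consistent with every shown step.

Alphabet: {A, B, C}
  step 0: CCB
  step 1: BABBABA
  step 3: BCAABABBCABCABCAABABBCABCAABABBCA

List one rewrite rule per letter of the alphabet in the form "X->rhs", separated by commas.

  step 0 ⇒ step 1: CCB ⇒ BAB·BAB·A
    B ↦ A
    C ↦ BAB
    A ↦ BCA  (constrained at step 1)

A->BCA, B->A, C->BAB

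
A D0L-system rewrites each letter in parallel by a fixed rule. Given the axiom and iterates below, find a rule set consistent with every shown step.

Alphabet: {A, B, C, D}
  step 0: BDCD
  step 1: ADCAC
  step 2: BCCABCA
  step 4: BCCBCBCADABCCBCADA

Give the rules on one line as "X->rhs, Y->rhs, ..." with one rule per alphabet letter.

A->BC, B->AD, C->A, D->C

  step 1 ⇒ step 2: ADCAC ⇒ BC·C·A·BC·A
    A ↦ BC
    C ↦ A
    D ↦ C
  step 0 ⇒ step 1: BDCD ⇒ AD·C·A·C
    B ↦ AD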